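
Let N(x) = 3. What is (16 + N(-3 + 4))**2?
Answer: 361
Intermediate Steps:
(16 + N(-3 + 4))**2 = (16 + 3)**2 = 19**2 = 361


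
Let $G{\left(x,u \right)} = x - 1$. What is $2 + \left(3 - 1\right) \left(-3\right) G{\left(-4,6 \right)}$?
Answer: $32$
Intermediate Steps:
$G{\left(x,u \right)} = -1 + x$
$2 + \left(3 - 1\right) \left(-3\right) G{\left(-4,6 \right)} = 2 + \left(3 - 1\right) \left(-3\right) \left(-1 - 4\right) = 2 + 2 \left(-3\right) \left(-5\right) = 2 - -30 = 2 + 30 = 32$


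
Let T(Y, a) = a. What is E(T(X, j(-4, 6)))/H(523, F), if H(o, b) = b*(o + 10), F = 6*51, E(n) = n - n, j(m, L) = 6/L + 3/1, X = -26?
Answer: 0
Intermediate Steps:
j(m, L) = 3 + 6/L (j(m, L) = 6/L + 3*1 = 6/L + 3 = 3 + 6/L)
E(n) = 0
F = 306
H(o, b) = b*(10 + o)
E(T(X, j(-4, 6)))/H(523, F) = 0/((306*(10 + 523))) = 0/((306*533)) = 0/163098 = 0*(1/163098) = 0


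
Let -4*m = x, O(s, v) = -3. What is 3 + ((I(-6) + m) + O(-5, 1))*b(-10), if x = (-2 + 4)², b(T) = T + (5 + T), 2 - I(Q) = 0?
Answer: 33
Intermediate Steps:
I(Q) = 2 (I(Q) = 2 - 1*0 = 2 + 0 = 2)
b(T) = 5 + 2*T
x = 4 (x = 2² = 4)
m = -1 (m = -¼*4 = -1)
3 + ((I(-6) + m) + O(-5, 1))*b(-10) = 3 + ((2 - 1) - 3)*(5 + 2*(-10)) = 3 + (1 - 3)*(5 - 20) = 3 - 2*(-15) = 3 + 30 = 33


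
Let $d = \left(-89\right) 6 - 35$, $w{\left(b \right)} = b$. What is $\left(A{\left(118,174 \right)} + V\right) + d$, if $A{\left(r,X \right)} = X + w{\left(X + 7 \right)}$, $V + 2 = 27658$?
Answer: $27442$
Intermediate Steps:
$V = 27656$ ($V = -2 + 27658 = 27656$)
$A{\left(r,X \right)} = 7 + 2 X$ ($A{\left(r,X \right)} = X + \left(X + 7\right) = X + \left(7 + X\right) = 7 + 2 X$)
$d = -569$ ($d = -534 - 35 = -569$)
$\left(A{\left(118,174 \right)} + V\right) + d = \left(\left(7 + 2 \cdot 174\right) + 27656\right) - 569 = \left(\left(7 + 348\right) + 27656\right) - 569 = \left(355 + 27656\right) - 569 = 28011 - 569 = 27442$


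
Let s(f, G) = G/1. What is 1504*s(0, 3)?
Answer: 4512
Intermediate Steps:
s(f, G) = G (s(f, G) = G*1 = G)
1504*s(0, 3) = 1504*3 = 4512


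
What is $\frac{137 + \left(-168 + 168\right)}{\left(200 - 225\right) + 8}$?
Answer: $- \frac{137}{17} \approx -8.0588$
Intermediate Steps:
$\frac{137 + \left(-168 + 168\right)}{\left(200 - 225\right) + 8} = \frac{137 + 0}{-25 + 8} = \frac{137}{-17} = 137 \left(- \frac{1}{17}\right) = - \frac{137}{17}$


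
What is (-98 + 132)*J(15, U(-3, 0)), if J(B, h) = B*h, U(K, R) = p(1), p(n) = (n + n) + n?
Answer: 1530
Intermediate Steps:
p(n) = 3*n (p(n) = 2*n + n = 3*n)
U(K, R) = 3 (U(K, R) = 3*1 = 3)
(-98 + 132)*J(15, U(-3, 0)) = (-98 + 132)*(15*3) = 34*45 = 1530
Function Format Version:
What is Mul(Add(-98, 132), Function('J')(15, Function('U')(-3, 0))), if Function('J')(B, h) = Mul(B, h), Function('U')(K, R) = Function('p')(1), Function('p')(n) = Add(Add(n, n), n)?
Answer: 1530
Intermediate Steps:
Function('p')(n) = Mul(3, n) (Function('p')(n) = Add(Mul(2, n), n) = Mul(3, n))
Function('U')(K, R) = 3 (Function('U')(K, R) = Mul(3, 1) = 3)
Mul(Add(-98, 132), Function('J')(15, Function('U')(-3, 0))) = Mul(Add(-98, 132), Mul(15, 3)) = Mul(34, 45) = 1530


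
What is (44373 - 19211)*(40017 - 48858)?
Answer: -222457242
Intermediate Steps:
(44373 - 19211)*(40017 - 48858) = 25162*(-8841) = -222457242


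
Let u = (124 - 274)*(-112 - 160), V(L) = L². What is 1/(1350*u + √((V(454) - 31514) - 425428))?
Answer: 27540000/1516903200125413 - I*√250826/3033806400250826 ≈ 1.8155e-8 - 1.6508e-13*I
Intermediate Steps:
u = 40800 (u = -150*(-272) = 40800)
1/(1350*u + √((V(454) - 31514) - 425428)) = 1/(1350*40800 + √((454² - 31514) - 425428)) = 1/(55080000 + √((206116 - 31514) - 425428)) = 1/(55080000 + √(174602 - 425428)) = 1/(55080000 + √(-250826)) = 1/(55080000 + I*√250826)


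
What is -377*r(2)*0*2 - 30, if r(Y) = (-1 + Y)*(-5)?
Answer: -30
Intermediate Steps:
r(Y) = 5 - 5*Y
-377*r(2)*0*2 - 30 = -377*(5 - 5*2)*0*2 - 30 = -377*(5 - 10)*0*2 - 30 = -377*(-5*0)*2 - 30 = -0*2 - 30 = -377*0 - 30 = 0 - 30 = -30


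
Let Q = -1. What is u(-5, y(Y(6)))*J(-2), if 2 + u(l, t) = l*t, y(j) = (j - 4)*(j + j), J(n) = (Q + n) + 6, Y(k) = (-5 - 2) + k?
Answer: -156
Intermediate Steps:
Y(k) = -7 + k
J(n) = 5 + n (J(n) = (-1 + n) + 6 = 5 + n)
y(j) = 2*j*(-4 + j) (y(j) = (-4 + j)*(2*j) = 2*j*(-4 + j))
u(l, t) = -2 + l*t
u(-5, y(Y(6)))*J(-2) = (-2 - 10*(-7 + 6)*(-4 + (-7 + 6)))*(5 - 2) = (-2 - 10*(-1)*(-4 - 1))*3 = (-2 - 10*(-1)*(-5))*3 = (-2 - 5*10)*3 = (-2 - 50)*3 = -52*3 = -156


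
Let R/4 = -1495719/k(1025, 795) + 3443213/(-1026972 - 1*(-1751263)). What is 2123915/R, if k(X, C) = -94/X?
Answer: 72301628405455/2220839058293494 ≈ 0.032556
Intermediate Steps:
R = 2220839058293494/34041677 (R = 4*(-1495719/((-94/1025)) + 3443213/(-1026972 - 1*(-1751263))) = 4*(-1495719/((-94*1/1025)) + 3443213/(-1026972 + 1751263)) = 4*(-1495719/(-94/1025) + 3443213/724291) = 4*(-1495719*(-1025/94) + 3443213*(1/724291)) = 4*(1533111975/94 + 3443213/724291) = 4*(1110419529146747/68083354) = 2220839058293494/34041677 ≈ 6.5239e+7)
2123915/R = 2123915/(2220839058293494/34041677) = 2123915*(34041677/2220839058293494) = 72301628405455/2220839058293494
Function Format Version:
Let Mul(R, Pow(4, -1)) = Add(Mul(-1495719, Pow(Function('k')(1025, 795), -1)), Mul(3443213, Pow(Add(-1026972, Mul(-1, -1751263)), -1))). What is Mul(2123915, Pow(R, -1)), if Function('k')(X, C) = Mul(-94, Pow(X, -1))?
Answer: Rational(72301628405455, 2220839058293494) ≈ 0.032556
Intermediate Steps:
R = Rational(2220839058293494, 34041677) (R = Mul(4, Add(Mul(-1495719, Pow(Mul(-94, Pow(1025, -1)), -1)), Mul(3443213, Pow(Add(-1026972, Mul(-1, -1751263)), -1)))) = Mul(4, Add(Mul(-1495719, Pow(Mul(-94, Rational(1, 1025)), -1)), Mul(3443213, Pow(Add(-1026972, 1751263), -1)))) = Mul(4, Add(Mul(-1495719, Pow(Rational(-94, 1025), -1)), Mul(3443213, Pow(724291, -1)))) = Mul(4, Add(Mul(-1495719, Rational(-1025, 94)), Mul(3443213, Rational(1, 724291)))) = Mul(4, Add(Rational(1533111975, 94), Rational(3443213, 724291))) = Mul(4, Rational(1110419529146747, 68083354)) = Rational(2220839058293494, 34041677) ≈ 6.5239e+7)
Mul(2123915, Pow(R, -1)) = Mul(2123915, Pow(Rational(2220839058293494, 34041677), -1)) = Mul(2123915, Rational(34041677, 2220839058293494)) = Rational(72301628405455, 2220839058293494)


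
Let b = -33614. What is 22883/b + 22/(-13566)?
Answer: -453601/664734 ≈ -0.68238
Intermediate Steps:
22883/b + 22/(-13566) = 22883/(-33614) + 22/(-13566) = 22883*(-1/33614) + 22*(-1/13566) = -467/686 - 11/6783 = -453601/664734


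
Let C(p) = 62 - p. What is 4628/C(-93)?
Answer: 4628/155 ≈ 29.858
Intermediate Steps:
4628/C(-93) = 4628/(62 - 1*(-93)) = 4628/(62 + 93) = 4628/155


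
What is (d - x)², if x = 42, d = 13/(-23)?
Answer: 958441/529 ≈ 1811.8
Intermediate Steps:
d = -13/23 (d = 13*(-1/23) = -13/23 ≈ -0.56522)
(d - x)² = (-13/23 - 1*42)² = (-13/23 - 42)² = (-979/23)² = 958441/529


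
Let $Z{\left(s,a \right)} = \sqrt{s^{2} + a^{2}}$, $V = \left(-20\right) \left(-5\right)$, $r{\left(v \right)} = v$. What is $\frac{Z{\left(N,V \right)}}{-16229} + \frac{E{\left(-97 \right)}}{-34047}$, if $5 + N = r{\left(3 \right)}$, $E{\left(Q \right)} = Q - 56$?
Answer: $\frac{17}{3783} - \frac{2 \sqrt{2501}}{16229} \approx -0.0016693$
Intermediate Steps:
$E{\left(Q \right)} = -56 + Q$
$N = -2$ ($N = -5 + 3 = -2$)
$V = 100$
$Z{\left(s,a \right)} = \sqrt{a^{2} + s^{2}}$
$\frac{Z{\left(N,V \right)}}{-16229} + \frac{E{\left(-97 \right)}}{-34047} = \frac{\sqrt{100^{2} + \left(-2\right)^{2}}}{-16229} + \frac{-56 - 97}{-34047} = \sqrt{10000 + 4} \left(- \frac{1}{16229}\right) - - \frac{17}{3783} = \sqrt{10004} \left(- \frac{1}{16229}\right) + \frac{17}{3783} = 2 \sqrt{2501} \left(- \frac{1}{16229}\right) + \frac{17}{3783} = - \frac{2 \sqrt{2501}}{16229} + \frac{17}{3783} = \frac{17}{3783} - \frac{2 \sqrt{2501}}{16229}$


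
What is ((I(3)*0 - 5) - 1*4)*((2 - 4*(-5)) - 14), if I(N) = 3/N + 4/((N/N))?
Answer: -72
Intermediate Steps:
I(N) = 4 + 3/N (I(N) = 3/N + 4/1 = 3/N + 4*1 = 3/N + 4 = 4 + 3/N)
((I(3)*0 - 5) - 1*4)*((2 - 4*(-5)) - 14) = (((4 + 3/3)*0 - 5) - 1*4)*((2 - 4*(-5)) - 14) = (((4 + 3*(⅓))*0 - 5) - 4)*((2 + 20) - 14) = (((4 + 1)*0 - 5) - 4)*(22 - 14) = ((5*0 - 5) - 4)*8 = ((0 - 5) - 4)*8 = (-5 - 4)*8 = -9*8 = -72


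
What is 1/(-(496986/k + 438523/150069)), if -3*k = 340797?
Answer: 17047688331/24766417757 ≈ 0.68834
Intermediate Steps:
k = -113599 (k = -⅓*340797 = -113599)
1/(-(496986/k + 438523/150069)) = 1/(-(496986/(-113599) + 438523/150069)) = 1/(-(496986*(-1/113599) + 438523*(1/150069))) = 1/(-(-496986/113599 + 438523/150069)) = 1/(-1*(-24766417757/17047688331)) = 1/(24766417757/17047688331) = 17047688331/24766417757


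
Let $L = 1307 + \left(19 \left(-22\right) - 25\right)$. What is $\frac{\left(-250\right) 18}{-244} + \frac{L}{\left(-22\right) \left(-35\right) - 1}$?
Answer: $\frac{917829}{46909} \approx 19.566$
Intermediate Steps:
$L = 864$ ($L = 1307 - 443 = 864$)
$\frac{\left(-250\right) 18}{-244} + \frac{L}{\left(-22\right) \left(-35\right) - 1} = \frac{\left(-250\right) 18}{-244} + \frac{864}{\left(-22\right) \left(-35\right) - 1} = \left(-4500\right) \left(- \frac{1}{244}\right) + \frac{864}{770 - 1} = \frac{1125}{61} + \frac{864}{769} = \frac{917829}{46909}$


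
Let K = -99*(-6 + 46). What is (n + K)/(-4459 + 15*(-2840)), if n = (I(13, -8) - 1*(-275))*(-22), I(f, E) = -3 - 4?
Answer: 9856/47059 ≈ 0.20944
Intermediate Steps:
I(f, E) = -7
n = -5896 (n = (-7 - 1*(-275))*(-22) = (-7 + 275)*(-22) = 268*(-22) = -5896)
K = -3960 (K = -99*40 = -3960)
(n + K)/(-4459 + 15*(-2840)) = (-5896 - 3960)/(-4459 + 15*(-2840)) = -9856/(-4459 - 42600) = -9856/(-47059) = -9856*(-1/47059) = 9856/47059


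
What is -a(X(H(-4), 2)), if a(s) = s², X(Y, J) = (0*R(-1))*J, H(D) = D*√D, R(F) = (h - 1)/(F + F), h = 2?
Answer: 0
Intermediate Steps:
R(F) = 1/(2*F) (R(F) = (2 - 1)/(F + F) = 1/(2*F))
H(D) = D^(3/2)
X(Y, J) = 0 (X(Y, J) = (0*((½)/(-1)))*J = (0*((½)*(-1)))*J = (0*(-½))*J = 0*J = 0)
-a(X(H(-4), 2)) = -1*0² = -1*0 = 0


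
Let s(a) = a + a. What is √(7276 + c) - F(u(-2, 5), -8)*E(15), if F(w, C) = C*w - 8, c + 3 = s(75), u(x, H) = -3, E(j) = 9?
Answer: -144 + √7423 ≈ -57.843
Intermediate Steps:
s(a) = 2*a
c = 147 (c = -3 + 2*75 = -3 + 150 = 147)
F(w, C) = -8 + C*w
√(7276 + c) - F(u(-2, 5), -8)*E(15) = √(7276 + 147) - (-8 - 8*(-3))*9 = √7423 - (-8 + 24)*9 = √7423 - 16*9 = √7423 - 1*144 = √7423 - 144 = -144 + √7423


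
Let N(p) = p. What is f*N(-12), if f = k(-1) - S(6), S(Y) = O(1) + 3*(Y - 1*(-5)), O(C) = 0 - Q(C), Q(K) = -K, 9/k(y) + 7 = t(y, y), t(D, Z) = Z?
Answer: 843/2 ≈ 421.50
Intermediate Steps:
k(y) = 9/(-7 + y)
O(C) = C (O(C) = 0 - (-1)*C = 0 + C = C)
S(Y) = 16 + 3*Y (S(Y) = 1 + 3*(Y - 1*(-5)) = 1 + 3*(Y + 5) = 1 + 3*(5 + Y) = 1 + (15 + 3*Y) = 16 + 3*Y)
f = -281/8 (f = 9/(-7 - 1) - (16 + 3*6) = 9/(-8) - (16 + 18) = 9*(-⅛) - 1*34 = -9/8 - 34 = -281/8 ≈ -35.125)
f*N(-12) = -281/8*(-12) = 843/2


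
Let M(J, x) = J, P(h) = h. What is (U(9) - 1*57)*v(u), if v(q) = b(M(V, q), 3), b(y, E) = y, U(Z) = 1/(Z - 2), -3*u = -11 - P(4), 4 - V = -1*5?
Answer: -3582/7 ≈ -511.71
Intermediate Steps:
V = 9 (V = 4 - (-1)*5 = 4 - 1*(-5) = 4 + 5 = 9)
u = 5 (u = -(-11 - 1*4)/3 = -(-11 - 4)/3 = -⅓*(-15) = 5)
U(Z) = 1/(-2 + Z)
v(q) = 9
(U(9) - 1*57)*v(u) = (1/(-2 + 9) - 1*57)*9 = (1/7 - 57)*9 = (⅐ - 57)*9 = -398/7*9 = -3582/7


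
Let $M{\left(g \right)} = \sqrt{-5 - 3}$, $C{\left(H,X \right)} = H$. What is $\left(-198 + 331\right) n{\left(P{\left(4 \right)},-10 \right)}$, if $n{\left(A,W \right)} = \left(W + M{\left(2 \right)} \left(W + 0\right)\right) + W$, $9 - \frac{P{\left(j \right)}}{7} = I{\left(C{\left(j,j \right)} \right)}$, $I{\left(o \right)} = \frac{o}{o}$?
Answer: $-2660 - 2660 i \sqrt{2} \approx -2660.0 - 3761.8 i$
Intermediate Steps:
$I{\left(o \right)} = 1$
$P{\left(j \right)} = 56$ ($P{\left(j \right)} = 63 - 7 = 56$)
$M{\left(g \right)} = 2 i \sqrt{2}$ ($M{\left(g \right)} = \sqrt{-8} = 2 i \sqrt{2}$)
$n{\left(A,W \right)} = 2 W + 2 i W \sqrt{2}$ ($n{\left(A,W \right)} = \left(W + 2 i \sqrt{2} \left(W + 0\right)\right) + W = \left(W + 2 i \sqrt{2} W\right) + W = \left(W + 2 i W \sqrt{2}\right) + W = 2 W + 2 i W \sqrt{2}$)
$\left(-198 + 331\right) n{\left(P{\left(4 \right)},-10 \right)} = \left(-198 + 331\right) 2 \left(-10\right) \left(1 + i \sqrt{2}\right) = 133 \left(-20 - 20 i \sqrt{2}\right) = -2660 - 2660 i \sqrt{2}$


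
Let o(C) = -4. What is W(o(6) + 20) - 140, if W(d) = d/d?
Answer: -139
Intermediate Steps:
W(d) = 1
W(o(6) + 20) - 140 = 1 - 140 = -139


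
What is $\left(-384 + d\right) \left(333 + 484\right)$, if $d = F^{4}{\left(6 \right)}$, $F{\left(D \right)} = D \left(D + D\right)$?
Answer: $21955626624$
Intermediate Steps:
$F{\left(D \right)} = 2 D^{2}$ ($F{\left(D \right)} = D 2 D = 2 D^{2}$)
$d = 26873856$ ($d = \left(2 \cdot 6^{2}\right)^{4} = \left(2 \cdot 36\right)^{4} = 72^{4} = 26873856$)
$\left(-384 + d\right) \left(333 + 484\right) = \left(-384 + 26873856\right) \left(333 + 484\right) = 26873472 \cdot 817 = 21955626624$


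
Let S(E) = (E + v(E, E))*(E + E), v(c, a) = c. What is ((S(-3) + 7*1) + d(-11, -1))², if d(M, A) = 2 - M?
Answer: 3136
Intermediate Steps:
S(E) = 4*E² (S(E) = (E + E)*(E + E) = (2*E)*(2*E) = 4*E²)
((S(-3) + 7*1) + d(-11, -1))² = ((4*(-3)² + 7*1) + (2 - 1*(-11)))² = ((4*9 + 7) + (2 + 11))² = ((36 + 7) + 13)² = (43 + 13)² = 56² = 3136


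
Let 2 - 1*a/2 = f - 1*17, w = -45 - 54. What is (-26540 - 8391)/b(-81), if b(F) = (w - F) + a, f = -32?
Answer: -34931/84 ≈ -415.85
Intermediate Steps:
w = -99
a = 102 (a = 4 - 2*(-32 - 1*17) = 4 - 2*(-32 - 17) = 4 - 2*(-49) = 4 + 98 = 102)
b(F) = 3 - F (b(F) = (-99 - F) + 102 = 3 - F)
(-26540 - 8391)/b(-81) = (-26540 - 8391)/(3 - 1*(-81)) = -34931/(3 + 81) = -34931/84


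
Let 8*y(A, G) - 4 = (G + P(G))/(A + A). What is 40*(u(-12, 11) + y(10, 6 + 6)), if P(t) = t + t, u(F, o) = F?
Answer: -451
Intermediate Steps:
P(t) = 2*t
y(A, G) = 1/2 + 3*G/(16*A) (y(A, G) = 1/2 + ((G + 2*G)/(A + A))/8 = 1/2 + ((3*G)/((2*A)))/8 = 1/2 + ((3*G)*(1/(2*A)))/8 = 1/2 + (3*G/(2*A))/8 = 1/2 + 3*G/(16*A))
40*(u(-12, 11) + y(10, 6 + 6)) = 40*(-12 + (1/16)*(3*(6 + 6) + 8*10)/10) = 40*(-12 + (1/16)*(1/10)*(3*12 + 80)) = 40*(-12 + (1/16)*(1/10)*(36 + 80)) = 40*(-12 + (1/16)*(1/10)*116) = 40*(-12 + 29/40) = 40*(-451/40) = -451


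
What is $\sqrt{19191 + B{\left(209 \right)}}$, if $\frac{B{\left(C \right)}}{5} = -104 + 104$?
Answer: $\sqrt{19191} \approx 138.53$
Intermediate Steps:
$B{\left(C \right)} = 0$ ($B{\left(C \right)} = 5 \left(-104 + 104\right) = 5 \cdot 0 = 0$)
$\sqrt{19191 + B{\left(209 \right)}} = \sqrt{19191 + 0} = \sqrt{19191}$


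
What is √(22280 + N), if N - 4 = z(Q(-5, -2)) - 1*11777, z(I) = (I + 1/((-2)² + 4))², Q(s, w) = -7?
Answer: √675473/8 ≈ 102.73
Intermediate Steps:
z(I) = (⅛ + I)² (z(I) = (I + 1/(4 + 4))² = (I + 1/8)² = (I + ⅛)² = (⅛ + I)²)
N = -750447/64 (N = 4 + ((1 + 8*(-7))²/64 - 1*11777) = 4 + ((1 - 56)²/64 - 11777) = 4 + ((1/64)*(-55)² - 11777) = 4 + ((1/64)*3025 - 11777) = 4 + (3025/64 - 11777) = 4 - 750703/64 = -750447/64 ≈ -11726.)
√(22280 + N) = √(22280 - 750447/64) = √(675473/64) = √675473/8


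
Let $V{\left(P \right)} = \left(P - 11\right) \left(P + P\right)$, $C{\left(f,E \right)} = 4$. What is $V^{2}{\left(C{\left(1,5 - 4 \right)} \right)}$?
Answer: $3136$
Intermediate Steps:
$V{\left(P \right)} = 2 P \left(-11 + P\right)$ ($V{\left(P \right)} = \left(-11 + P\right) 2 P = 2 P \left(-11 + P\right)$)
$V^{2}{\left(C{\left(1,5 - 4 \right)} \right)} = \left(2 \cdot 4 \left(-11 + 4\right)\right)^{2} = \left(2 \cdot 4 \left(-7\right)\right)^{2} = \left(-56\right)^{2} = 3136$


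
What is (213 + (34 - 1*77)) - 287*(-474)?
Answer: 136208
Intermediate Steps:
(213 + (34 - 1*77)) - 287*(-474) = (213 + (34 - 77)) + 136038 = (213 - 43) + 136038 = 170 + 136038 = 136208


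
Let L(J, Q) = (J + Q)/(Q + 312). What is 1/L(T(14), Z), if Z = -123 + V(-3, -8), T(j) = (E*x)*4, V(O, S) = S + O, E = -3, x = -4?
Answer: -89/43 ≈ -2.0698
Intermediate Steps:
V(O, S) = O + S
T(j) = 48 (T(j) = -3*(-4)*4 = 12*4 = 48)
Z = -134 (Z = -123 + (-3 - 8) = -123 - 11 = -134)
L(J, Q) = (J + Q)/(312 + Q)
1/L(T(14), Z) = 1/((48 - 134)/(312 - 134)) = 1/(-86/178) = 1/((1/178)*(-86)) = 1/(-43/89) = -89/43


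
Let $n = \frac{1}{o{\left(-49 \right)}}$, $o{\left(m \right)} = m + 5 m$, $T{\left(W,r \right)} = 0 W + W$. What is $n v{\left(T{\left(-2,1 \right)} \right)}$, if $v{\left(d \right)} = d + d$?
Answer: $\frac{2}{147} \approx 0.013605$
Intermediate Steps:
$T{\left(W,r \right)} = W$ ($T{\left(W,r \right)} = 0 + W = W$)
$o{\left(m \right)} = 6 m$
$v{\left(d \right)} = 2 d$
$n = - \frac{1}{294}$ ($n = \frac{1}{6 \left(-49\right)} = \frac{1}{-294} = - \frac{1}{294} \approx -0.0034014$)
$n v{\left(T{\left(-2,1 \right)} \right)} = - \frac{2 \left(-2\right)}{294} = \left(- \frac{1}{294}\right) \left(-4\right) = \frac{2}{147}$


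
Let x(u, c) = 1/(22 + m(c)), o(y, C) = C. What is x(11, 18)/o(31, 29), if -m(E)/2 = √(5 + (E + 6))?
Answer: 11/5336 + √29/5336 ≈ 0.0030707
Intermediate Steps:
m(E) = -2*√(11 + E) (m(E) = -2*√(5 + (E + 6)) = -2*√(5 + (6 + E)) = -2*√(11 + E))
x(u, c) = 1/(22 - 2*√(11 + c))
x(11, 18)/o(31, 29) = -1/(-22 + 2*√(11 + 18))/29 = -1/(-22 + 2*√29)*(1/29) = -1/(29*(-22 + 2*√29))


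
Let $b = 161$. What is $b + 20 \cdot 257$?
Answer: $5301$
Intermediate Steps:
$b + 20 \cdot 257 = 161 + 20 \cdot 257 = 161 + 5140 = 5301$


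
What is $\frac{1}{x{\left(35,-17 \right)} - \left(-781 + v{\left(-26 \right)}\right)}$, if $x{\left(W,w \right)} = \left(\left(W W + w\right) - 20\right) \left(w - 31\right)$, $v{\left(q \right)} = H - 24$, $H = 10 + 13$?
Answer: $- \frac{1}{56242} \approx -1.778 \cdot 10^{-5}$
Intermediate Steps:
$H = 23$
$v{\left(q \right)} = -1$ ($v{\left(q \right)} = 23 - 24 = -1$)
$x{\left(W,w \right)} = \left(-31 + w\right) \left(-20 + w + W^{2}\right)$ ($x{\left(W,w \right)} = \left(\left(W^{2} + w\right) - 20\right) \left(-31 + w\right) = \left(\left(w + W^{2}\right) - 20\right) \left(-31 + w\right) = \left(-20 + w + W^{2}\right) \left(-31 + w\right) = \left(-31 + w\right) \left(-20 + w + W^{2}\right)$)
$\frac{1}{x{\left(35,-17 \right)} - \left(-781 + v{\left(-26 \right)}\right)} = \frac{1}{\left(620 + \left(-17\right)^{2} - -867 - 31 \cdot 35^{2} - 17 \cdot 35^{2}\right) + \left(781 - -1\right)} = \frac{1}{\left(620 + 289 + 867 - 37975 - 20825\right) + \left(781 + 1\right)} = \frac{1}{\left(620 + 289 + 867 - 37975 - 20825\right) + 782} = \frac{1}{-57024 + 782} = \frac{1}{-56242} = - \frac{1}{56242}$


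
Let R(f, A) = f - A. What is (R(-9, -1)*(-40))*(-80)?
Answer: -25600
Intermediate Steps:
(R(-9, -1)*(-40))*(-80) = ((-9 - 1*(-1))*(-40))*(-80) = ((-9 + 1)*(-40))*(-80) = -8*(-40)*(-80) = 320*(-80) = -25600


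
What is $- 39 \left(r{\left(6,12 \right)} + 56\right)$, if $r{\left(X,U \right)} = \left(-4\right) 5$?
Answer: $-1404$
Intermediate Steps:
$r{\left(X,U \right)} = -20$
$- 39 \left(r{\left(6,12 \right)} + 56\right) = - 39 \left(-20 + 56\right) = \left(-39\right) 36 = -1404$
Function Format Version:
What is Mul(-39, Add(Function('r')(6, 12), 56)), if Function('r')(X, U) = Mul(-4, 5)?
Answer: -1404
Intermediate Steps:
Function('r')(X, U) = -20
Mul(-39, Add(Function('r')(6, 12), 56)) = Mul(-39, Add(-20, 56)) = Mul(-39, 36) = -1404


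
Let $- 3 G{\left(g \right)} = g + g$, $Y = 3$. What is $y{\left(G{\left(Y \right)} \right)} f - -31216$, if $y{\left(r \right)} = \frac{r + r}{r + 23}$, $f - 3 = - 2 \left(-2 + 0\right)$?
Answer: $\frac{93644}{3} \approx 31215.0$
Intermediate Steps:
$f = 7$ ($f = 3 - 2 \left(-2 + 0\right) = 3 - -4 = 3 + 4 = 7$)
$G{\left(g \right)} = - \frac{2 g}{3}$ ($G{\left(g \right)} = - \frac{g + g}{3} = - \frac{2 g}{3}$)
$y{\left(r \right)} = \frac{2 r}{23 + r}$
$y{\left(G{\left(Y \right)} \right)} f - -31216 = \frac{2 \left(\left(- \frac{2}{3}\right) 3\right)}{23 - 2} \cdot 7 - -31216 = 2 \left(-2\right) \frac{1}{23 - 2} \cdot 7 + 31216 = 2 \left(-2\right) \frac{1}{21} \cdot 7 + 31216 = \left(- \frac{4}{21}\right) 7 + 31216 = - \frac{4}{3} + 31216 = \frac{93644}{3}$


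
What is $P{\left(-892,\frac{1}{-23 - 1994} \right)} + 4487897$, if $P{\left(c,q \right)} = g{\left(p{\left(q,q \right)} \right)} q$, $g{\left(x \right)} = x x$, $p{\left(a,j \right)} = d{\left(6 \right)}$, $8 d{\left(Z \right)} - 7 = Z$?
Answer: $\frac{579333647767}{129088} \approx 4.4879 \cdot 10^{6}$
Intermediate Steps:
$d{\left(Z \right)} = \frac{7}{8} + \frac{Z}{8}$
$p{\left(a,j \right)} = \frac{13}{8}$ ($p{\left(a,j \right)} = \frac{7}{8} + \frac{1}{8} \cdot 6 = \frac{7}{8} + \frac{3}{4} = \frac{13}{8}$)
$g{\left(x \right)} = x^{2}$
$P{\left(c,q \right)} = \frac{169 q}{64}$ ($P{\left(c,q \right)} = \left(\frac{13}{8}\right)^{2} q = \frac{169 q}{64}$)
$P{\left(-892,\frac{1}{-23 - 1994} \right)} + 4487897 = \frac{169}{64 \left(-23 - 1994\right)} + 4487897 = \frac{169}{64 \left(-2017\right)} + 4487897 = \frac{169}{64} \left(- \frac{1}{2017}\right) + 4487897 = - \frac{169}{129088} + 4487897 = \frac{579333647767}{129088}$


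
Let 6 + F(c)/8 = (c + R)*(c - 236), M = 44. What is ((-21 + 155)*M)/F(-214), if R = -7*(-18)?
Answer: 737/39594 ≈ 0.018614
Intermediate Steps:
R = 126
F(c) = -48 + 8*(-236 + c)*(126 + c) (F(c) = -48 + 8*((c + 126)*(c - 236)) = -48 + 8*((126 + c)*(-236 + c)) = -48 + 8*((-236 + c)*(126 + c)) = -48 + 8*(-236 + c)*(126 + c))
((-21 + 155)*M)/F(-214) = ((-21 + 155)*44)/(-237936 - 880*(-214) + 8*(-214)²) = (134*44)/(-237936 + 188320 + 8*45796) = 5896/(-237936 + 188320 + 366368) = 5896/316752 = 5896*(1/316752) = 737/39594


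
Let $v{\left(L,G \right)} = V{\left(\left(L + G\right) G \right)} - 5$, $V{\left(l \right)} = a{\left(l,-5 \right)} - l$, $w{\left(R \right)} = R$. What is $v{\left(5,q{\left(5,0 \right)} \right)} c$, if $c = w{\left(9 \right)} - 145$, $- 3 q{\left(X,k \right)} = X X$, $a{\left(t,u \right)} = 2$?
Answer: $\frac{37672}{9} \approx 4185.8$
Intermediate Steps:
$q{\left(X,k \right)} = - \frac{X^{2}}{3}$ ($q{\left(X,k \right)} = - \frac{X X}{3} = - \frac{X^{2}}{3}$)
$V{\left(l \right)} = 2 - l$
$c = -136$ ($c = 9 - 145 = -136$)
$v{\left(L,G \right)} = -3 - G \left(G + L\right)$ ($v{\left(L,G \right)} = \left(2 - \left(L + G\right) G\right) - 5 = \left(2 - \left(G + L\right) G\right) - 5 = \left(2 - G \left(G + L\right)\right) - 5 = -3 - G \left(G + L\right)$)
$v{\left(5,q{\left(5,0 \right)} \right)} c = \left(-3 - - \frac{5^{2}}{3} \left(- \frac{5^{2}}{3} + 5\right)\right) \left(-136\right) = \left(-3 - \left(- \frac{1}{3}\right) 25 \left(\left(- \frac{1}{3}\right) 25 + 5\right)\right) \left(-136\right) = \left(-3 - - \frac{25 \left(- \frac{25}{3} + 5\right)}{3}\right) \left(-136\right) = \left(-3 - \left(- \frac{25}{3}\right) \left(- \frac{10}{3}\right)\right) \left(-136\right) = \left(-3 - \frac{250}{9}\right) \left(-136\right) = \left(- \frac{277}{9}\right) \left(-136\right) = \frac{37672}{9}$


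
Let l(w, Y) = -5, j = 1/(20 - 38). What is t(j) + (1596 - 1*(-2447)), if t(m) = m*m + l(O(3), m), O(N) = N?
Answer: 1308313/324 ≈ 4038.0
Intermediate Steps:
j = -1/18 (j = 1/(-18) = -1/18 ≈ -0.055556)
t(m) = -5 + m² (t(m) = m*m - 5 = m² - 5 = -5 + m²)
t(j) + (1596 - 1*(-2447)) = (-5 + (-1/18)²) + (1596 - 1*(-2447)) = (-5 + 1/324) + (1596 + 2447) = -1619/324 + 4043 = 1308313/324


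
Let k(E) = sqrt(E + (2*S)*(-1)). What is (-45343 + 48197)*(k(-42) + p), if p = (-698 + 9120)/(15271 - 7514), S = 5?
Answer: 24036388/7757 + 5708*I*sqrt(13) ≈ 3098.7 + 20581.0*I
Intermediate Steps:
k(E) = sqrt(-10 + E) (k(E) = sqrt(E + (2*5)*(-1)) = sqrt(E + 10*(-1)) = sqrt(E - 10) = sqrt(-10 + E))
p = 8422/7757 ≈ 1.0857
(-45343 + 48197)*(k(-42) + p) = (-45343 + 48197)*(sqrt(-10 - 42) + 8422/7757) = 2854*(sqrt(-52) + 8422/7757) = 2854*(2*I*sqrt(13) + 8422/7757) = 2854*(8422/7757 + 2*I*sqrt(13)) = 24036388/7757 + 5708*I*sqrt(13)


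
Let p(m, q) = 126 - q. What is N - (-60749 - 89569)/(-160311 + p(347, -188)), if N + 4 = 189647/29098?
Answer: 7346627071/4655592706 ≈ 1.5780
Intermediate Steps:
N = 73255/29098 (N = -4 + 189647/29098 = 73255/29098 ≈ 2.5175)
N - (-60749 - 89569)/(-160311 + p(347, -188)) = 73255/29098 - (-60749 - 89569)/(-160311 + (126 - 1*(-188))) = 73255/29098 - (-150318)/(-160311 + (126 + 188)) = 73255/29098 - (-150318)/(-160311 + 314) = 73255/29098 - (-150318)/(-159997) = 73255/29098 - (-150318)*(-1)/159997 = 73255/29098 - 1*150318/159997 = 73255/29098 - 150318/159997 = 7346627071/4655592706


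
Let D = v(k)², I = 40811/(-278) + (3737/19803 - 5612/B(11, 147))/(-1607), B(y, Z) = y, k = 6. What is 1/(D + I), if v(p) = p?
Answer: -97316021418/10751941262231 ≈ -0.0090510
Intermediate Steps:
I = -14255318033279/97316021418 (I = 40811/(-278) + (3737/19803 - 5612/11)/(-1607) = 40811*(-1/278) + (3737*(1/19803) - 5612*1/11)*(-1/1607) = -40811/278 + (3737/19803 - 5612/11)*(-1/1607) = -40811/278 - 111093329/217833*(-1/1607) = -40811/278 + 111093329/350057631 = -14255318033279/97316021418 ≈ -146.48)
D = 36 (D = 6² = 36)
1/(D + I) = 1/(36 - 14255318033279/97316021418) = 1/(-10751941262231/97316021418) = -97316021418/10751941262231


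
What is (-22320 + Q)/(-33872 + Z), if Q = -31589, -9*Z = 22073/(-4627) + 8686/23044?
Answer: 527879839086/331671672883 ≈ 1.5916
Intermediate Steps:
Z = 4780205/9792054 (Z = -(22073/(-4627) + 8686/23044)/9 = -(22073*(-1/4627) + 8686*(1/23044))/9 = -(-22073/4627 + 4343/11522)/9 = -⅑*(-4780205/1088006) = 4780205/9792054 ≈ 0.48817)
(-22320 + Q)/(-33872 + Z) = (-22320 - 31589)/(-33872 + 4780205/9792054) = -53909/(-331671672883/9792054) = -53909*(-9792054/331671672883) = 527879839086/331671672883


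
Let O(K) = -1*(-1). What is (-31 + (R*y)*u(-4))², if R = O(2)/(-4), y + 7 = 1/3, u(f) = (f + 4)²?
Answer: 961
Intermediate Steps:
O(K) = 1
u(f) = (4 + f)²
y = -20/3 (y = -7 + 1/3 = -7 + ⅓ = -20/3 ≈ -6.6667)
R = -¼ (R = 1/(-4) = 1*(-¼) = -¼ ≈ -0.25000)
(-31 + (R*y)*u(-4))² = (-31 + (-¼*(-20/3))*(4 - 4)²)² = (-31 + (5/3)*0²)² = (-31 + (5/3)*0)² = (-31 + 0)² = (-31)² = 961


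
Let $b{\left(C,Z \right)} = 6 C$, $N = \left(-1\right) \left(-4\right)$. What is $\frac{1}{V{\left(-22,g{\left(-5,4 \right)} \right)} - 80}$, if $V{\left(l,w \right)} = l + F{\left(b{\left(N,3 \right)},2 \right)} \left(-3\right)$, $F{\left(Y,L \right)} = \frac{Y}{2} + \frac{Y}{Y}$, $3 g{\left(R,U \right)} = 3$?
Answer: $- \frac{1}{141} \approx -0.0070922$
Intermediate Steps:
$g{\left(R,U \right)} = 1$ ($g{\left(R,U \right)} = \frac{1}{3} \cdot 3 = 1$)
$N = 4$
$F{\left(Y,L \right)} = 1 + \frac{Y}{2}$ ($F{\left(Y,L \right)} = Y \frac{1}{2} + 1 = \frac{Y}{2} + 1 = 1 + \frac{Y}{2}$)
$V{\left(l,w \right)} = -39 + l$ ($V{\left(l,w \right)} = l + \left(1 + \frac{6 \cdot 4}{2}\right) \left(-3\right) = l + \left(1 + \frac{1}{2} \cdot 24\right) \left(-3\right) = l + \left(1 + 12\right) \left(-3\right) = l + 13 \left(-3\right) = l - 39 = -39 + l$)
$\frac{1}{V{\left(-22,g{\left(-5,4 \right)} \right)} - 80} = \frac{1}{\left(-39 - 22\right) - 80} = \frac{1}{-61 - 80} = \frac{1}{-141} = - \frac{1}{141}$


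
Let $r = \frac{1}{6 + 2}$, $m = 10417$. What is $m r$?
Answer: $\frac{10417}{8} \approx 1302.1$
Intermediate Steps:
$r = \frac{1}{8} \approx 0.125$
$m r = 10417 \cdot \frac{1}{8} = \frac{10417}{8}$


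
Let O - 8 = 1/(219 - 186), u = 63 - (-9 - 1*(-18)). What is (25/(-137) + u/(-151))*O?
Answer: -2960845/682671 ≈ -4.3372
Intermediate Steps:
u = 54 (u = 63 - (-9 + 18) = 63 - 1*9 = 63 - 9 = 54)
O = 265/33 (O = 8 + 1/(219 - 186) = 8 + 1/33 = 265/33 ≈ 8.0303)
(25/(-137) + u/(-151))*O = (25/(-137) + 54/(-151))*(265/33) = (25*(-1/137) + 54*(-1/151))*(265/33) = (-25/137 - 54/151)*(265/33) = -11173/20687*265/33 = -2960845/682671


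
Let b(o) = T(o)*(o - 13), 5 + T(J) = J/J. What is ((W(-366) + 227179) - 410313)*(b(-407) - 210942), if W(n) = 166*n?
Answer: 51036909180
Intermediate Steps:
T(J) = -4 (T(J) = -5 + J/J = -5 + 1 = -4)
b(o) = 52 - 4*o (b(o) = -4*(o - 13) = -4*(-13 + o) = 52 - 4*o)
((W(-366) + 227179) - 410313)*(b(-407) - 210942) = ((166*(-366) + 227179) - 410313)*((52 - 4*(-407)) - 210942) = ((-60756 + 227179) - 410313)*((52 + 1628) - 210942) = (166423 - 410313)*(1680 - 210942) = -243890*(-209262) = 51036909180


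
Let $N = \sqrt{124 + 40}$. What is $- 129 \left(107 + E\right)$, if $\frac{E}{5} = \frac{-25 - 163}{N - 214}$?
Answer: $- \frac{81976017}{5704} - \frac{30315 \sqrt{41}}{5704} \approx -14406.0$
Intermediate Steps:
$N = 2 \sqrt{41}$ ($N = \sqrt{164} = 2 \sqrt{41} \approx 12.806$)
$E = - \frac{940}{-214 + 2 \sqrt{41}}$ ($E = 5 \frac{-25 - 163}{2 \sqrt{41} - 214} = 5 \left(- \frac{188}{-214 + 2 \sqrt{41}}\right) = - \frac{940}{-214 + 2 \sqrt{41}} \approx 4.6721$)
$- 129 \left(107 + E\right) = - 129 \left(107 + \left(\frac{25145}{5704} + \frac{235 \sqrt{41}}{5704}\right)\right) = - 129 \left(\frac{635473}{5704} + \frac{235 \sqrt{41}}{5704}\right) = - \frac{81976017}{5704} - \frac{30315 \sqrt{41}}{5704}$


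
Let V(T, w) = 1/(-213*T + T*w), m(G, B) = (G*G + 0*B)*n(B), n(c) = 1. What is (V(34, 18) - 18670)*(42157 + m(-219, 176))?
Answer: -5577497688959/3315 ≈ -1.6825e+9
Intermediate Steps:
m(G, B) = G² (m(G, B) = (G*G + 0*B)*1 = (G² + 0)*1 = G²*1 = G²)
(V(34, 18) - 18670)*(42157 + m(-219, 176)) = (1/(34*(-213 + 18)) - 18670)*(42157 + (-219)²) = ((1/34)/(-195) - 18670)*(42157 + 47961) = ((1/34)*(-1/195) - 18670)*90118 = (-1/6630 - 18670)*90118 = -123782101/6630*90118 = -5577497688959/3315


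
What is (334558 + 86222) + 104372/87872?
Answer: 9243721133/21968 ≈ 4.2078e+5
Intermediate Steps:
(334558 + 86222) + 104372/87872 = 420780 + 104372*(1/87872) = 420780 + 26093/21968 = 9243721133/21968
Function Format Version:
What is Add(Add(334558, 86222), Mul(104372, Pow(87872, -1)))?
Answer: Rational(9243721133, 21968) ≈ 4.2078e+5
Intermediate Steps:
Add(Add(334558, 86222), Mul(104372, Pow(87872, -1))) = Add(420780, Mul(104372, Rational(1, 87872))) = Add(420780, Rational(26093, 21968)) = Rational(9243721133, 21968)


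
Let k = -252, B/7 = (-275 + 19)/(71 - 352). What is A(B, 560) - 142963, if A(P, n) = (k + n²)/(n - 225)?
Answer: -47579257/335 ≈ -1.4203e+5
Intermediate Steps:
B = 1792/281 (B = 7*((-275 + 19)/(71 - 352)) = 7*(-256/(-281)) = 7*(-256*(-1/281)) = 7*(256/281) = 1792/281 ≈ 6.3772)
A(P, n) = (-252 + n²)/(-225 + n) (A(P, n) = (-252 + n²)/(n - 225) = (-252 + n²)/(-225 + n))
A(B, 560) - 142963 = (-252 + 560²)/(-225 + 560) - 142963 = (-252 + 313600)/335 - 142963 = (1/335)*313348 - 142963 = 313348/335 - 142963 = -47579257/335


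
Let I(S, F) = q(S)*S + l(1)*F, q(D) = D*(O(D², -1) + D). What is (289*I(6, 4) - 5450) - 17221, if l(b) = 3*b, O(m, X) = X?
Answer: 32817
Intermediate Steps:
q(D) = D*(-1 + D)
I(S, F) = 3*F + S²*(-1 + S) (I(S, F) = (S*(-1 + S))*S + (3*1)*F = S²*(-1 + S) + 3*F = 3*F + S²*(-1 + S))
(289*I(6, 4) - 5450) - 17221 = (289*(3*4 + 6²*(-1 + 6)) - 5450) - 17221 = (289*(12 + 36*5) - 5450) - 17221 = (289*(12 + 180) - 5450) - 17221 = (289*192 - 5450) - 17221 = (55488 - 5450) - 17221 = 50038 - 17221 = 32817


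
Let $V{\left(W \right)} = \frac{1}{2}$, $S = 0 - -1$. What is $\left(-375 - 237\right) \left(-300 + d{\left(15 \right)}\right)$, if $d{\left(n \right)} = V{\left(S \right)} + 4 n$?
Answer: $146574$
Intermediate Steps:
$S = 1$ ($S = 0 + 1 = 1$)
$V{\left(W \right)} = \frac{1}{2}$
$d{\left(n \right)} = \frac{1}{2} + 4 n$
$\left(-375 - 237\right) \left(-300 + d{\left(15 \right)}\right) = \left(-375 - 237\right) \left(-300 + \left(\frac{1}{2} + 4 \cdot 15\right)\right) = \left(-375 - 237\right) \left(-300 + \left(\frac{1}{2} + 60\right)\right) = - 612 \left(-300 + \frac{121}{2}\right) = \left(-612\right) \left(- \frac{479}{2}\right) = 146574$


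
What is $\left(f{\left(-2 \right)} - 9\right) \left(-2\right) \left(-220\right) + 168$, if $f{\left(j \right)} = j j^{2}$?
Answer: $-7312$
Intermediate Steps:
$f{\left(j \right)} = j^{3}$
$\left(f{\left(-2 \right)} - 9\right) \left(-2\right) \left(-220\right) + 168 = \left(\left(-2\right)^{3} - 9\right) \left(-2\right) \left(-220\right) + 168 = \left(-8 - 9\right) \left(-2\right) \left(-220\right) + 168 = \left(-17\right) \left(-2\right) \left(-220\right) + 168 = 34 \left(-220\right) + 168 = -7480 + 168 = -7312$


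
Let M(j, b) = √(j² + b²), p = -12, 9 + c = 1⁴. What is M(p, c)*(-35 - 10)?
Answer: -180*√13 ≈ -649.00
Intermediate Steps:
c = -8 (c = -9 + 1⁴ = -9 + 1 = -8)
M(j, b) = √(b² + j²)
M(p, c)*(-35 - 10) = √((-8)² + (-12)²)*(-35 - 10) = √(64 + 144)*(-45) = √208*(-45) = (4*√13)*(-45) = -180*√13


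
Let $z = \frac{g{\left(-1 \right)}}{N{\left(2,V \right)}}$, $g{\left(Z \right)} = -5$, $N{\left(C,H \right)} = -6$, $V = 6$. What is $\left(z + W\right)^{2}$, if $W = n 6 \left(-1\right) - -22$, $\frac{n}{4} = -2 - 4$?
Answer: $\frac{1002001}{36} \approx 27833.0$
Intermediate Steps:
$n = -24$ ($n = 4 \left(-2 - 4\right) = 4 \left(-6\right) = -24$)
$z = \frac{5}{6}$ ($z = - \frac{5}{-6} = \left(-5\right) \left(- \frac{1}{6}\right) = \frac{5}{6} \approx 0.83333$)
$W = 166$ ($W = - 24 \cdot 6 \left(-1\right) - -22 = \left(-24\right) \left(-6\right) + 22 = 144 + 22 = 166$)
$\left(z + W\right)^{2} = \left(\frac{5}{6} + 166\right)^{2} = \left(\frac{1001}{6}\right)^{2} = \frac{1002001}{36}$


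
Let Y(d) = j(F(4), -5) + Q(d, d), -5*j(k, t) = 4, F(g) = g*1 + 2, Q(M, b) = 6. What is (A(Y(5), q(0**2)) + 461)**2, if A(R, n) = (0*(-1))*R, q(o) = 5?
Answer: 212521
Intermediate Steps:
F(g) = 2 + g (F(g) = g + 2 = 2 + g)
j(k, t) = -4/5 (j(k, t) = -1/5*4 = -4/5)
Y(d) = 26/5 (Y(d) = -4/5 + 6 = 26/5)
A(R, n) = 0 (A(R, n) = 0*R = 0)
(A(Y(5), q(0**2)) + 461)**2 = (0 + 461)**2 = 461**2 = 212521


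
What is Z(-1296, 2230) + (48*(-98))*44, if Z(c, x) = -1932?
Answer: -208908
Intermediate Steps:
Z(-1296, 2230) + (48*(-98))*44 = -1932 + (48*(-98))*44 = -1932 - 4704*44 = -1932 - 206976 = -208908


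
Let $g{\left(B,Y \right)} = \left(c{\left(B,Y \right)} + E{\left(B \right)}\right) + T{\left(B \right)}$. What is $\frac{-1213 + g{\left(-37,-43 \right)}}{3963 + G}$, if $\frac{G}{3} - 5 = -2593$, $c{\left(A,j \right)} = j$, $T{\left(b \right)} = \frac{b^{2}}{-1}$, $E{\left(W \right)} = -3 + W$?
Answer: $\frac{2665}{3801} \approx 0.70113$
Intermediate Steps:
$T{\left(b \right)} = - b^{2}$ ($T{\left(b \right)} = b^{2} \left(-1\right) = - b^{2}$)
$g{\left(B,Y \right)} = -3 + B + Y - B^{2}$ ($g{\left(B,Y \right)} = \left(Y + \left(-3 + B\right)\right) - B^{2} = \left(-3 + B + Y\right) - B^{2} = -3 + B + Y - B^{2}$)
$G = -7764$ ($G = 15 + 3 \left(-2593\right) = 15 - 7779 = -7764$)
$\frac{-1213 + g{\left(-37,-43 \right)}}{3963 + G} = \frac{-1213 - 1452}{3963 - 7764} = \frac{-1213 - 1452}{-3801} = \left(-1213 - 1452\right) \left(- \frac{1}{3801}\right) = \left(-2665\right) \left(- \frac{1}{3801}\right) = \frac{2665}{3801}$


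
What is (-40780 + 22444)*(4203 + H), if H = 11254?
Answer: -283419552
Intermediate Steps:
(-40780 + 22444)*(4203 + H) = (-40780 + 22444)*(4203 + 11254) = -18336*15457 = -283419552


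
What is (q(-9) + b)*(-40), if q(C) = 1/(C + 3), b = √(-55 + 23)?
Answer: 20/3 - 160*I*√2 ≈ 6.6667 - 226.27*I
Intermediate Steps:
b = 4*I*√2 (b = √(-32) = 4*I*√2 ≈ 5.6569*I)
q(C) = 1/(3 + C)
(q(-9) + b)*(-40) = (1/(3 - 9) + 4*I*√2)*(-40) = (1/(-6) + 4*I*√2)*(-40) = (-⅙ + 4*I*√2)*(-40) = 20/3 - 160*I*√2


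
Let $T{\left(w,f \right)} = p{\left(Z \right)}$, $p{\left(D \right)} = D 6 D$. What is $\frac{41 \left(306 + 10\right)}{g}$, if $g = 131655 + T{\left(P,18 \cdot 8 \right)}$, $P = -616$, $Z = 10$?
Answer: $\frac{12956}{132255} \approx 0.097962$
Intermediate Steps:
$p{\left(D \right)} = 6 D^{2}$ ($p{\left(D \right)} = 6 D D = 6 D^{2}$)
$T{\left(w,f \right)} = 600$ ($T{\left(w,f \right)} = 6 \cdot 10^{2} = 6 \cdot 100 = 600$)
$g = 132255$ ($g = 131655 + 600 = 132255$)
$\frac{41 \left(306 + 10\right)}{g} = \frac{41 \left(306 + 10\right)}{132255} = 41 \cdot 316 \cdot \frac{1}{132255} = 12956 \cdot \frac{1}{132255} = \frac{12956}{132255}$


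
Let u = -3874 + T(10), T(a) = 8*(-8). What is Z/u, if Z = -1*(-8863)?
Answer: -8863/3938 ≈ -2.2506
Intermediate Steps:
T(a) = -64
Z = 8863
u = -3938 (u = -3874 - 64 = -3938)
Z/u = 8863/(-3938) = 8863*(-1/3938) = -8863/3938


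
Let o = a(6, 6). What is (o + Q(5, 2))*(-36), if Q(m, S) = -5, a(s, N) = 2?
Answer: 108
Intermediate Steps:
o = 2
(o + Q(5, 2))*(-36) = (2 - 5)*(-36) = -3*(-36) = 108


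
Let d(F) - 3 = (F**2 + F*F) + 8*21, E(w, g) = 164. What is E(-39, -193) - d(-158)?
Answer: -49935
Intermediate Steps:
d(F) = 171 + 2*F**2 (d(F) = 3 + ((F**2 + F*F) + 8*21) = 3 + ((F**2 + F**2) + 168) = 3 + (2*F**2 + 168) = 3 + (168 + 2*F**2) = 171 + 2*F**2)
E(-39, -193) - d(-158) = 164 - (171 + 2*(-158)**2) = 164 - (171 + 2*24964) = 164 - (171 + 49928) = 164 - 1*50099 = 164 - 50099 = -49935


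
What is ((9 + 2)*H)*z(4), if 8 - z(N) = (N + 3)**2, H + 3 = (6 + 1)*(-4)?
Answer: 13981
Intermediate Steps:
H = -31 (H = -3 + (6 + 1)*(-4) = -3 + 7*(-4) = -3 - 28 = -31)
z(N) = 8 - (3 + N)**2 (z(N) = 8 - (N + 3)**2 = 8 - (3 + N)**2)
((9 + 2)*H)*z(4) = ((9 + 2)*(-31))*(8 - (3 + 4)**2) = (11*(-31))*(8 - 1*7**2) = -341*(8 - 1*49) = -341*(8 - 49) = -341*(-41) = 13981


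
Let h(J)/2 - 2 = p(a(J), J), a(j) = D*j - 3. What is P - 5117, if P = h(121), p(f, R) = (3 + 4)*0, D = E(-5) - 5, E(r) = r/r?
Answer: -5113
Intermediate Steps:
E(r) = 1
D = -4 (D = 1 - 5 = -4)
a(j) = -3 - 4*j (a(j) = -4*j - 3 = -3 - 4*j)
p(f, R) = 0 (p(f, R) = 7*0 = 0)
h(J) = 4 (h(J) = 4 + 2*0 = 4 + 0 = 4)
P = 4
P - 5117 = 4 - 5117 = -5113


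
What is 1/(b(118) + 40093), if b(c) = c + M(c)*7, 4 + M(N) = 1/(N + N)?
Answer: 236/9483195 ≈ 2.4886e-5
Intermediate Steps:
M(N) = -4 + 1/(2*N) (M(N) = -4 + 1/(N + N) = -4 + 1/(2*N))
b(c) = -28 + c + 7/(2*c) (b(c) = c + (-4 + 1/(2*c))*7 = c + (-28 + 7/(2*c)) = -28 + c + 7/(2*c))
1/(b(118) + 40093) = 1/((-28 + 118 + (7/2)/118) + 40093) = 1/((-28 + 118 + (7/2)*(1/118)) + 40093) = 1/((-28 + 118 + 7/236) + 40093) = 1/(21247/236 + 40093) = 1/(9483195/236) = 236/9483195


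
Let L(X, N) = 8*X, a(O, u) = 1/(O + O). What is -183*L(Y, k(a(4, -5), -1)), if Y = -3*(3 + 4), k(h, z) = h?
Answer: 30744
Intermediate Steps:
a(O, u) = 1/(2*O)
Y = -21 (Y = -3*7 = -21)
-183*L(Y, k(a(4, -5), -1)) = -1464*(-21) = -183*(-168) = 30744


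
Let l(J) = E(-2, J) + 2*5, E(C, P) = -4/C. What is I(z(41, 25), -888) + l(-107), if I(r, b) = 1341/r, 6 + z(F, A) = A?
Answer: 1569/19 ≈ 82.579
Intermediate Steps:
z(F, A) = -6 + A
l(J) = 12 (l(J) = -4/(-2) + 2*5 = -4*(-½) + 10 = 2 + 10 = 12)
I(z(41, 25), -888) + l(-107) = 1341/(-6 + 25) + 12 = 1341/19 + 12 = 1569/19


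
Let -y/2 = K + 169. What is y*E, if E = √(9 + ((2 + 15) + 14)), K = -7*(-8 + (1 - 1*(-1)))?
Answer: -844*√10 ≈ -2669.0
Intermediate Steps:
K = 42 (K = -7*(-8 + (1 + 1)) = -7*(-8 + 2) = -7*(-6) = 42)
y = -422 (y = -2*(42 + 169) = -2*211 = -422)
E = 2*√10 (E = √(9 + (17 + 14)) = √(9 + 31) = √40 = 2*√10 ≈ 6.3246)
y*E = -844*√10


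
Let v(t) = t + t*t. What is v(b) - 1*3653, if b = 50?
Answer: -1103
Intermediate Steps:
v(t) = t + t²
v(b) - 1*3653 = 50*(1 + 50) - 1*3653 = 50*51 - 3653 = 2550 - 3653 = -1103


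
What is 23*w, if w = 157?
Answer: 3611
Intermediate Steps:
23*w = 23*157 = 3611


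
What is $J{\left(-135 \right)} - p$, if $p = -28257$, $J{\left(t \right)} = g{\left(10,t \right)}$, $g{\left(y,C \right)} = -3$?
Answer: $28254$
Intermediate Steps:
$J{\left(t \right)} = -3$
$J{\left(-135 \right)} - p = -3 - -28257 = -3 + 28257 = 28254$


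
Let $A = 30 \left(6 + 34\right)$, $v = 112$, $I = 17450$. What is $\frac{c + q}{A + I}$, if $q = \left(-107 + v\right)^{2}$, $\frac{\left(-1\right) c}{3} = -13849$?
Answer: $\frac{20786}{9325} \approx 2.2291$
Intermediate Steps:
$c = 41547$ ($c = \left(-3\right) \left(-13849\right) = 41547$)
$A = 1200$ ($A = 30 \cdot 40 = 1200$)
$q = 25$ ($q = \left(-107 + 112\right)^{2} = 5^{2} = 25$)
$\frac{c + q}{A + I} = \frac{41547 + 25}{1200 + 17450} = \frac{41572}{18650} = 41572 \cdot \frac{1}{18650} = \frac{20786}{9325}$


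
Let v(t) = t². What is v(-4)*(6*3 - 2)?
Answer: 256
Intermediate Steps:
v(-4)*(6*3 - 2) = (-4)²*(6*3 - 2) = 16*(18 - 2) = 16*16 = 256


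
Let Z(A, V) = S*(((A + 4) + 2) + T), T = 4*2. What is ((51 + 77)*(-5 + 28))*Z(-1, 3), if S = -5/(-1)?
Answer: 191360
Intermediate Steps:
T = 8
S = 5 (S = -5*(-1) = 5)
Z(A, V) = 70 + 5*A (Z(A, V) = 5*(((A + 4) + 2) + 8) = 5*(((4 + A) + 2) + 8) = 5*((6 + A) + 8) = 5*(14 + A) = 70 + 5*A)
((51 + 77)*(-5 + 28))*Z(-1, 3) = ((51 + 77)*(-5 + 28))*(70 + 5*(-1)) = (128*23)*(70 - 5) = 2944*65 = 191360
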